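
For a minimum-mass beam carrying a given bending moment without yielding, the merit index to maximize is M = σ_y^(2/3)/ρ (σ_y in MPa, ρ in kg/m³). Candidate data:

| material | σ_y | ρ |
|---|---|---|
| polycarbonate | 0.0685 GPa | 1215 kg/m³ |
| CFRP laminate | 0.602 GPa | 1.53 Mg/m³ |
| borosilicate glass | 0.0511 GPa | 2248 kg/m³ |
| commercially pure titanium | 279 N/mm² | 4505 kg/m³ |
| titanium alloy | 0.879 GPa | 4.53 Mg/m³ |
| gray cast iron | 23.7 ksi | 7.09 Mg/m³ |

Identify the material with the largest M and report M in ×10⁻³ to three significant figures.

CFRP laminate, M = 46.6×10⁻³

Normalizing units and computing the index:
  polycarbonate: σ_y = 68.50 MPa, ρ = 1215 kg/m³
  CFRP laminate: σ_y = 602.0 MPa, ρ = 1530 kg/m³
  borosilicate glass: σ_y = 51.10 MPa, ρ = 2248 kg/m³
  commercially pure titanium: σ_y = 279.0 MPa, ρ = 4505 kg/m³
  titanium alloy: σ_y = 879.0 MPa, ρ = 4530 kg/m³
  gray cast iron: σ_y = 163.4 MPa, ρ = 7090 kg/m³
  CFRP laminate: M = 46.6×10⁻³
  titanium alloy: M = 20.3×10⁻³
  polycarbonate: M = 13.8×10⁻³
  commercially pure titanium: M = 9.48×10⁻³
  borosilicate glass: M = 6.13×10⁻³
  gray cast iron: M = 4.22×10⁻³
The maximum is for CFRP laminate.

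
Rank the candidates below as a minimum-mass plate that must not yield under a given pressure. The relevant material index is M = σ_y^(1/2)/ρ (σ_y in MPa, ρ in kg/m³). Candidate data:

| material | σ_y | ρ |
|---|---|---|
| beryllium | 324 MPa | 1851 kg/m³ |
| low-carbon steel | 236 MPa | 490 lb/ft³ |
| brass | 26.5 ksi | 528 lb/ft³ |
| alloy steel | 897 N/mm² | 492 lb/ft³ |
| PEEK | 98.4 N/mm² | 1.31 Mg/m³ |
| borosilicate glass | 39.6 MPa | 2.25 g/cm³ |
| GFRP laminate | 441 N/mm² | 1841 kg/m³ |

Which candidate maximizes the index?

GFRP laminate

Convert each candidate to consistent units, then evaluate M:
  beryllium: σ_y = 324.0 MPa, ρ = 1851 kg/m³
  low-carbon steel: σ_y = 236.0 MPa, ρ = 7849 kg/m³
  brass: σ_y = 182.7 MPa, ρ = 8458 kg/m³
  alloy steel: σ_y = 897.0 MPa, ρ = 7881 kg/m³
  PEEK: σ_y = 98.40 MPa, ρ = 1310 kg/m³
  borosilicate glass: σ_y = 39.60 MPa, ρ = 2250 kg/m³
  GFRP laminate: σ_y = 441.0 MPa, ρ = 1841 kg/m³
  GFRP laminate: M = 11.4×10⁻³
  beryllium: M = 9.72×10⁻³
  PEEK: M = 7.57×10⁻³
  alloy steel: M = 3.80×10⁻³
  borosilicate glass: M = 2.80×10⁻³
  low-carbon steel: M = 1.96×10⁻³
  brass: M = 1.60×10⁻³
GFRP laminate ranks first.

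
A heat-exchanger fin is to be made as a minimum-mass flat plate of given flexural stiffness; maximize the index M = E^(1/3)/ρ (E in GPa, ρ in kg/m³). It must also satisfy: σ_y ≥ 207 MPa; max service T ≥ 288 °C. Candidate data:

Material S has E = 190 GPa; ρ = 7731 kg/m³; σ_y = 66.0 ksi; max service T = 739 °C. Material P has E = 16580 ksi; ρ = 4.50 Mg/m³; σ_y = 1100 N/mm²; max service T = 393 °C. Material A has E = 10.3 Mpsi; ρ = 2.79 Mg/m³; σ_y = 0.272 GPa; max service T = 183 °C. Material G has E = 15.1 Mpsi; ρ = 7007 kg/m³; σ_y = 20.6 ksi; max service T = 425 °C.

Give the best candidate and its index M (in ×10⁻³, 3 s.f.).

material P, M = 1.08×10⁻³

Screen on constraints: σ_y ≥ 207 MPa; max service T ≥ 288 °C. Survivors: material S, material P.
After converting to SI:
  material S: E = 190.0 GPa, ρ = 7731 kg/m³
  material P: E = 114.3 GPa, ρ = 4500 kg/m³
  material P: M = 1.08×10⁻³
  material S: M = 0.744×10⁻³
The maximum is for material P.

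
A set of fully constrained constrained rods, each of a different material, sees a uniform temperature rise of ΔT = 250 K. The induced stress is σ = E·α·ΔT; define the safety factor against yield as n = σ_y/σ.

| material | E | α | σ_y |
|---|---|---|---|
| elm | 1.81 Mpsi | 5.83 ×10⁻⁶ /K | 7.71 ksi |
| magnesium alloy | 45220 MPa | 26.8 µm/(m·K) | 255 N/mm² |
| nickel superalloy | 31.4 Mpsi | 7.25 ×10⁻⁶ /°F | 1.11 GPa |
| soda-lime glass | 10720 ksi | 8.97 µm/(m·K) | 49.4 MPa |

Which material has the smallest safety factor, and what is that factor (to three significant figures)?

soda-lime glass, n = 0.298

Per material, after unit conversion:
  elm: E = 12.48, α = 5.83, σ_y = 53.16 → σ = 18.2 MPa, n = 2.92
  magnesium alloy: E = 45.22, α = 26.8, σ_y = 255.0 → σ = 303 MPa, n = 0.842
  nickel superalloy: E = 216.5, α = 13.0, σ_y = 1110 → σ = 706 MPa, n = 1.57
  soda-lime glass: E = 73.91, α = 8.97, σ_y = 49.40 → σ = 166 MPa, n = 0.298
The minimum is soda-lime glass at n = 0.298.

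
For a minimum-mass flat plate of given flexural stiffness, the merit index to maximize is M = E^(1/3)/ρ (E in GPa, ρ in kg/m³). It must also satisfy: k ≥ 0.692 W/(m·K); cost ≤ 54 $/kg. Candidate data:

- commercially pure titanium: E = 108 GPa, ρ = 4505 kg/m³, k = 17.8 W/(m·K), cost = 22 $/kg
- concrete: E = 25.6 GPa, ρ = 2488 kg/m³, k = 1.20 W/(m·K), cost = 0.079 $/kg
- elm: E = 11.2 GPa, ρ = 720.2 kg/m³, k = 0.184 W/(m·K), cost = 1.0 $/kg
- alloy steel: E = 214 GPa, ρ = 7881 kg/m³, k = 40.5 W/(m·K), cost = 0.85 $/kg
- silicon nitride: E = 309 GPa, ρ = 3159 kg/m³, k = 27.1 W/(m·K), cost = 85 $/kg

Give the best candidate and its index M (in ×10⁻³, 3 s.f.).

Screen on constraints: k ≥ 0.692 W/(m·K); cost ≤ 54 $/kg. Survivors: commercially pure titanium, concrete, alloy steel.
Computing M directly (units already consistent):
  concrete: M = 1.18×10⁻³
  commercially pure titanium: M = 1.06×10⁻³
  alloy steel: M = 0.759×10⁻³
Concrete ranks first.

concrete, M = 1.18×10⁻³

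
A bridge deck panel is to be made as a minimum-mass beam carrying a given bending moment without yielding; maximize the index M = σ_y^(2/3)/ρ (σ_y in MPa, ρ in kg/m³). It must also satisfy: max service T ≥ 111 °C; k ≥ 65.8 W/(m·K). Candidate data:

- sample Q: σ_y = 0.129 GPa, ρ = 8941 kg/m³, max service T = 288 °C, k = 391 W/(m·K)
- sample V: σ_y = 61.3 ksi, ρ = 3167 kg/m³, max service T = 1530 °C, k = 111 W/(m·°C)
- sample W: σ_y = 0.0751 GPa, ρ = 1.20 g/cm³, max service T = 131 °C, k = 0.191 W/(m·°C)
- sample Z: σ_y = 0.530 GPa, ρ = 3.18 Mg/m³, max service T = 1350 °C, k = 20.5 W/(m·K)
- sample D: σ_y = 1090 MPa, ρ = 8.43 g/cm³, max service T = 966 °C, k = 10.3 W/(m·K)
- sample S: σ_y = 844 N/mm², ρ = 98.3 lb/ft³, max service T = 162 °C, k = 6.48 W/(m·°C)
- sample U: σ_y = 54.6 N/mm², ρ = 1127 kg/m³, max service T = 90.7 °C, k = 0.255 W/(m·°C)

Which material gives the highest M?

Screen on constraints: max service T ≥ 111 °C; k ≥ 65.8 W/(m·K). Survivors: sample Q, sample V.
Normalizing units and computing the index:
  sample Q: σ_y = 129.0 MPa, ρ = 8941 kg/m³
  sample V: σ_y = 422.6 MPa, ρ = 3167 kg/m³
  sample V: M = 17.8×10⁻³
  sample Q: M = 2.86×10⁻³
Sample V ranks first.

sample V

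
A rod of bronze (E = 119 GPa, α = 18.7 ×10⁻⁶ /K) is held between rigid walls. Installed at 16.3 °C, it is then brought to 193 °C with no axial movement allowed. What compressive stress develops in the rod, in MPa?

393 MPa

ΔT = 176.7 K. Constrained thermal stress σ = E·α·ΔT = 119.0×10³ MPa × 18.7×10⁻⁶ × 176.7 = 393 MPa (compressive).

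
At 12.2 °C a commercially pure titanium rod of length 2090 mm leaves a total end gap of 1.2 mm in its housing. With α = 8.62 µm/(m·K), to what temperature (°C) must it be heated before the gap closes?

α·L₀·ΔT = 1.2 mm ⇒ ΔT = 1.2 / (8.62×10⁻⁶ × 2090.0) = 66.61 K.
T = 12.2 + 66.61 = 78.81 °C.

78.8 °C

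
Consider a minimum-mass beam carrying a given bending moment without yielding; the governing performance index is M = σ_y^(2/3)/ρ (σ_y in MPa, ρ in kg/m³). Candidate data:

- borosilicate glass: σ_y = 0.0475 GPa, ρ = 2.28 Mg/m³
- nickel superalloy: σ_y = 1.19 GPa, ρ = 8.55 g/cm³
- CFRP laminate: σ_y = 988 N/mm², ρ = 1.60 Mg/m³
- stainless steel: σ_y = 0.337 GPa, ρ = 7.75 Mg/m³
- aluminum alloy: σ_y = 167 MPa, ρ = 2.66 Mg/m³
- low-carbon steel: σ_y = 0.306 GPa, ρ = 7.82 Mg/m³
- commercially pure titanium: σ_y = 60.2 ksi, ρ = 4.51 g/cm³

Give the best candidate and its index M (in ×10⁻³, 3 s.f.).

CFRP laminate, M = 62.0×10⁻³

Convert each candidate to consistent units, then evaluate M:
  borosilicate glass: σ_y = 47.50 MPa, ρ = 2280 kg/m³
  nickel superalloy: σ_y = 1190 MPa, ρ = 8550 kg/m³
  CFRP laminate: σ_y = 988.0 MPa, ρ = 1600 kg/m³
  stainless steel: σ_y = 337.0 MPa, ρ = 7750 kg/m³
  aluminum alloy: σ_y = 167.0 MPa, ρ = 2660 kg/m³
  low-carbon steel: σ_y = 306.0 MPa, ρ = 7820 kg/m³
  commercially pure titanium: σ_y = 415.1 MPa, ρ = 4510 kg/m³
  CFRP laminate: M = 62.0×10⁻³
  nickel superalloy: M = 13.1×10⁻³
  commercially pure titanium: M = 12.3×10⁻³
  aluminum alloy: M = 11.4×10⁻³
  stainless steel: M = 6.25×10⁻³
  low-carbon steel: M = 5.81×10⁻³
  borosilicate glass: M = 5.75×10⁻³
The maximum is for CFRP laminate.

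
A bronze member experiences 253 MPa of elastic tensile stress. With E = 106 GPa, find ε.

ε = σ/E = 253 / 106000 = 2.39×10⁻³.

2.39×10⁻³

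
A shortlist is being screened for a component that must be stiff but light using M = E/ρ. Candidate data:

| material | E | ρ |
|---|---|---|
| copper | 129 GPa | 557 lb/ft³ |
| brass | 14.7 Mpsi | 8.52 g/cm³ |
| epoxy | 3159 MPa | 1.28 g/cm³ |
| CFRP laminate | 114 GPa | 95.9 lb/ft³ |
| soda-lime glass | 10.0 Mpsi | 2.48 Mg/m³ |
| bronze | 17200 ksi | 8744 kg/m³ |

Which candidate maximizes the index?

Normalizing units and computing the index:
  copper: E = 129.0 GPa, ρ = 8922 kg/m³
  brass: E = 101.4 GPa, ρ = 8520 kg/m³
  epoxy: E = 3.159 GPa, ρ = 1280 kg/m³
  CFRP laminate: E = 114.0 GPa, ρ = 1536 kg/m³
  soda-lime glass: E = 68.95 GPa, ρ = 2480 kg/m³
  bronze: E = 118.6 GPa, ρ = 8744 kg/m³
  CFRP laminate: M = 74.2 MN·m/kg
  soda-lime glass: M = 27.8 MN·m/kg
  copper: M = 14.5 MN·m/kg
  bronze: M = 13.6 MN·m/kg
  brass: M = 11.9 MN·m/kg
  epoxy: M = 2.47 MN·m/kg
CFRP laminate ranks first.

CFRP laminate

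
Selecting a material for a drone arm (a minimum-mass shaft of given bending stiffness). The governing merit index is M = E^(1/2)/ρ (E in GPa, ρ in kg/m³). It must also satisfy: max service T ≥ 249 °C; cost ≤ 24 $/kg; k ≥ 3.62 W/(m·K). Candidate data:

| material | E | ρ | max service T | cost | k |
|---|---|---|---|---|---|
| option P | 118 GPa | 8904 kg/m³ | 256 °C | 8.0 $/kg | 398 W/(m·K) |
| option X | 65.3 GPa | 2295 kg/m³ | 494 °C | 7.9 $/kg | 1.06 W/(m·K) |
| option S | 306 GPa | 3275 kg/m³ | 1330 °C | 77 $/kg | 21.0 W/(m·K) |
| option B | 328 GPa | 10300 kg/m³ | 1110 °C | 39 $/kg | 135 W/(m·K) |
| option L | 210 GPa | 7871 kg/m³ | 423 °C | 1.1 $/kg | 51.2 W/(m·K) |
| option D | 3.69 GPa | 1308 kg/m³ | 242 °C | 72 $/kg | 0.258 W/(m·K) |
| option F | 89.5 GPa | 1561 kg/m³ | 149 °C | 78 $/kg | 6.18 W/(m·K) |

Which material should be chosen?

option L

Screen on constraints: max service T ≥ 249 °C; cost ≤ 24 $/kg; k ≥ 3.62 W/(m·K). Survivors: option P, option L.
Evaluate M for each candidate:
  option L: M = 1.84×10⁻³
  option P: M = 1.22×10⁻³
Option L has the largest M.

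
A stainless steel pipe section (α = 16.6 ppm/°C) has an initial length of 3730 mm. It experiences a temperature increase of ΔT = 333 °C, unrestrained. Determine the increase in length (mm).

20.6 mm

ΔL = α·L₀·ΔT = 16.6×10⁻⁶ × 3730 mm × 333.0 K = 20.6 mm.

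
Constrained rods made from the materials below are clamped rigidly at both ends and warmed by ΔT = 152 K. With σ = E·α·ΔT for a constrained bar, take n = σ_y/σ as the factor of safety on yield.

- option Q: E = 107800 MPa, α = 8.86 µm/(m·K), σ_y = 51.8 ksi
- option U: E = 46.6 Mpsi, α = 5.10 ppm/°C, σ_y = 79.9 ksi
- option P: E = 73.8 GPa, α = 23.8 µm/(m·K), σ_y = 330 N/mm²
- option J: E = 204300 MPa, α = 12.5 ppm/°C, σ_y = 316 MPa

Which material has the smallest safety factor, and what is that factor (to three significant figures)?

In consistent units (E in GPa, α in ×10⁻⁶/K, σ_y in MPa):
  option Q: E = 107.8, α = 8.86, σ_y = 357.1 → σ = 145 MPa, n = 2.46
  option U: E = 321.3, α = 5.10, σ_y = 550.9 → σ = 249 MPa, n = 2.21
  option P: E = 73.80, α = 23.8, σ_y = 330.0 → σ = 267 MPa, n = 1.24
  option J: E = 204.3, α = 12.5, σ_y = 316.0 → σ = 388 MPa, n = 0.814
Smallest n: option J with n = 0.814.

option J, n = 0.814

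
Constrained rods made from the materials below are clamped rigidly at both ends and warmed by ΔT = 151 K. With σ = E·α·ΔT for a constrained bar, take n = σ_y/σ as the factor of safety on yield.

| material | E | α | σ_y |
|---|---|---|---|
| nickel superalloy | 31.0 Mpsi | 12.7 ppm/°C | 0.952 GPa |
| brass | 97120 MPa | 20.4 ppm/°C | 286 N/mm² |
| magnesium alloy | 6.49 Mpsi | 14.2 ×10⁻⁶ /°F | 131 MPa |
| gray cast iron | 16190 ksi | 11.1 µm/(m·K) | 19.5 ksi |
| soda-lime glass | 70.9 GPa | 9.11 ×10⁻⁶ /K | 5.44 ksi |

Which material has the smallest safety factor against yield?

In consistent units (E in GPa, α in ×10⁻⁶/K, σ_y in MPa):
  nickel superalloy: E = 213.7, α = 12.7, σ_y = 952.0 → σ = 410 MPa, n = 2.32
  brass: E = 97.12, α = 20.4, σ_y = 286.0 → σ = 299 MPa, n = 0.956
  magnesium alloy: E = 44.75, α = 25.6, σ_y = 131.0 → σ = 173 MPa, n = 0.759
  gray cast iron: E = 111.6, α = 11.1, σ_y = 134.4 → σ = 187 MPa, n = 0.719
  soda-lime glass: E = 70.90, α = 9.11, σ_y = 37.51 → σ = 97.5 MPa, n = 0.385
The minimum is soda-lime glass at n = 0.385.

soda-lime glass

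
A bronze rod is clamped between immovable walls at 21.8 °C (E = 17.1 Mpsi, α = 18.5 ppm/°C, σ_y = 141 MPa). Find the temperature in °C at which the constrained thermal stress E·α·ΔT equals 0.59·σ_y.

59.9 °C

E = 17.1 Mpsi = 117.9 GPa.
E·α·ΔT = 83.19 MPa ⇒ ΔT = 83.19 / (117.9×10³ × 18.5×10⁻⁶) = 38.14 K.
T = 21.8 + 38.14 = 59.94 °C.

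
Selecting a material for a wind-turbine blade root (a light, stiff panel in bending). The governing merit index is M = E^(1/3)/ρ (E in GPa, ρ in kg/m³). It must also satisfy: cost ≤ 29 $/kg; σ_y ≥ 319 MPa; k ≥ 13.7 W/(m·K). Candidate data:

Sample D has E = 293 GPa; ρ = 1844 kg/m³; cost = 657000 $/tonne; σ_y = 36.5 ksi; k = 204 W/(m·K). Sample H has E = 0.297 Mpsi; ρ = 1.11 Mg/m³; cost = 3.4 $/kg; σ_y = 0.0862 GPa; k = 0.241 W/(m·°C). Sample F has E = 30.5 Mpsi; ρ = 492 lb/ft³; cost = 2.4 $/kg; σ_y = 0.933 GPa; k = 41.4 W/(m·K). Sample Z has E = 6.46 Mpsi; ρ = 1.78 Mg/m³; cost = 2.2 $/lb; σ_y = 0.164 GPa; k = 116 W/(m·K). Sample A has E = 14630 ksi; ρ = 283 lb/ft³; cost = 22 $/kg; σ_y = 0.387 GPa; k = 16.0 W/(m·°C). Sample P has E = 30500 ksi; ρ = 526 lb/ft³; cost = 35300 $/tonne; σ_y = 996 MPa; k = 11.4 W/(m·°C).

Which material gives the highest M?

sample A

Screen on constraints: cost ≤ 29 $/kg; σ_y ≥ 319 MPa; k ≥ 13.7 W/(m·K). Survivors: sample F, sample A.
After converting to SI:
  sample F: E = 210.3 GPa, ρ = 7881 kg/m³
  sample A: E = 100.9 GPa, ρ = 4533 kg/m³
  sample A: M = 1.03×10⁻³
  sample F: M = 0.755×10⁻³
Sample A has the largest M.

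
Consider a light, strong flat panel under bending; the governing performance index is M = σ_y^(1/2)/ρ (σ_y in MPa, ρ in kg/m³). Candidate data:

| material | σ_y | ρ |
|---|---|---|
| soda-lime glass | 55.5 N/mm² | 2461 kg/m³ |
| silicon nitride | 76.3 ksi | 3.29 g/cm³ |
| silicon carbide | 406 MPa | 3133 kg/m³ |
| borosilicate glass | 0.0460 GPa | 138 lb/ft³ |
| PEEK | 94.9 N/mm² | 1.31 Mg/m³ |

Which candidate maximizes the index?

PEEK

Putting every candidate on a common basis:
  soda-lime glass: σ_y = 55.50 MPa, ρ = 2461 kg/m³
  silicon nitride: σ_y = 526.1 MPa, ρ = 3290 kg/m³
  silicon carbide: σ_y = 406.0 MPa, ρ = 3133 kg/m³
  borosilicate glass: σ_y = 46.00 MPa, ρ = 2211 kg/m³
  PEEK: σ_y = 94.90 MPa, ρ = 1310 kg/m³
  PEEK: M = 7.44×10⁻³
  silicon nitride: M = 6.97×10⁻³
  silicon carbide: M = 6.43×10⁻³
  borosilicate glass: M = 3.07×10⁻³
  soda-lime glass: M = 3.03×10⁻³
Highest index: PEEK.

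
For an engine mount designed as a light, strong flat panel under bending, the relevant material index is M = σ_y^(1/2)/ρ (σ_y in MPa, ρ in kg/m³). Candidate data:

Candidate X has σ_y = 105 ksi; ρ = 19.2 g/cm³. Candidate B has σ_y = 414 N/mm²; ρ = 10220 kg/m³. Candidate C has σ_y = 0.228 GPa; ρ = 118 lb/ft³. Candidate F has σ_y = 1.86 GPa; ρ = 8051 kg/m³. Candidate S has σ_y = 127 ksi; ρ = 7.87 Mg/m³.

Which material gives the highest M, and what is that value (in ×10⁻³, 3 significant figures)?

candidate C, M = 7.99×10⁻³

Putting every candidate on a common basis:
  candidate X: σ_y = 723.9 MPa, ρ = 19200 kg/m³
  candidate B: σ_y = 414.0 MPa, ρ = 10220 kg/m³
  candidate C: σ_y = 228.0 MPa, ρ = 1890 kg/m³
  candidate F: σ_y = 1860 MPa, ρ = 8051 kg/m³
  candidate S: σ_y = 875.6 MPa, ρ = 7870 kg/m³
  candidate C: M = 7.99×10⁻³
  candidate F: M = 5.36×10⁻³
  candidate S: M = 3.76×10⁻³
  candidate B: M = 1.99×10⁻³
  candidate X: M = 1.40×10⁻³
Highest index: candidate C.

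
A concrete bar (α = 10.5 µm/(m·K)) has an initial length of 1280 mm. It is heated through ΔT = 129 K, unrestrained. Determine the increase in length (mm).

ΔL = α·L₀·ΔT = 10.5×10⁻⁶ × 1280 mm × 129.0 K = 1.73 mm.

1.73 mm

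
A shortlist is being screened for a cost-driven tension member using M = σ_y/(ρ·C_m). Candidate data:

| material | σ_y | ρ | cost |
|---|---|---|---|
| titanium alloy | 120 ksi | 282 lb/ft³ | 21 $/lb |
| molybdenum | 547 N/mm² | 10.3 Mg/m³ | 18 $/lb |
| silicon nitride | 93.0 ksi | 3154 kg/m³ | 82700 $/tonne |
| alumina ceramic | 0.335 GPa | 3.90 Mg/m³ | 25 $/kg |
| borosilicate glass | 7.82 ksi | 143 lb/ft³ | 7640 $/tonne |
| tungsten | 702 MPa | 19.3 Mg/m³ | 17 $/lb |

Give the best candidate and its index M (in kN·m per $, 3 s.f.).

Convert each candidate to consistent units, then evaluate M:
  titanium alloy: σ_y = 827.4 MPa, ρ = 4517 kg/m³, cost = 46.30 $/kg
  molybdenum: σ_y = 547.0 MPa, ρ = 10300 kg/m³, cost = 39.68 $/kg
  silicon nitride: σ_y = 641.2 MPa, ρ = 3154 kg/m³, cost = 82.70 $/kg
  alumina ceramic: σ_y = 335.0 MPa, ρ = 3900 kg/m³, cost = 25.00 $/kg
  borosilicate glass: σ_y = 53.92 MPa, ρ = 2291 kg/m³, cost = 7.640 $/kg
  tungsten: σ_y = 702.0 MPa, ρ = 19300 kg/m³, cost = 37.48 $/kg
  titanium alloy: M = 3.96 kN·m per $
  alumina ceramic: M = 3.44 kN·m per $
  borosilicate glass: M = 3.08 kN·m per $
  silicon nitride: M = 2.46 kN·m per $
  molybdenum: M = 1.34 kN·m per $
  tungsten: M = 0.971 kN·m per $
Titanium alloy ranks first.

titanium alloy, M = 3.96 kN·m per $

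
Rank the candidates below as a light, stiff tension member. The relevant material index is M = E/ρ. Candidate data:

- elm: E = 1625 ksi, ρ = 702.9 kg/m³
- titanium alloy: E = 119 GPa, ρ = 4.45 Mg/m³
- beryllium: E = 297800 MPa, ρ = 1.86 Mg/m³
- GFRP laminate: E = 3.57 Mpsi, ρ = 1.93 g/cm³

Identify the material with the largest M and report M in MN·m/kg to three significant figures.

beryllium, M = 160 MN·m/kg

Putting every candidate on a common basis:
  elm: E = 11.20 GPa, ρ = 702.9 kg/m³
  titanium alloy: E = 119.0 GPa, ρ = 4450 kg/m³
  beryllium: E = 297.8 GPa, ρ = 1860 kg/m³
  GFRP laminate: E = 24.61 GPa, ρ = 1930 kg/m³
  beryllium: M = 160 MN·m/kg
  titanium alloy: M = 26.7 MN·m/kg
  elm: M = 15.9 MN·m/kg
  GFRP laminate: M = 12.8 MN·m/kg
Beryllium ranks first.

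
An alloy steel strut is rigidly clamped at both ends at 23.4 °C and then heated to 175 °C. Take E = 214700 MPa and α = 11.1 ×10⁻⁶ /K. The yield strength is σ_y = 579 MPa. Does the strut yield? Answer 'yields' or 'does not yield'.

E = 214700 MPa = 214.7 GPa.
ΔT = 151.6 K. Constrained thermal stress σ = E·α·ΔT = 214.7×10³ MPa × 11.1×10⁻⁶ × 151.6 = 361 MPa (compressive).
Compare to σ_y = 579 MPa: σ < σ_y, so it does not yield.

does not yield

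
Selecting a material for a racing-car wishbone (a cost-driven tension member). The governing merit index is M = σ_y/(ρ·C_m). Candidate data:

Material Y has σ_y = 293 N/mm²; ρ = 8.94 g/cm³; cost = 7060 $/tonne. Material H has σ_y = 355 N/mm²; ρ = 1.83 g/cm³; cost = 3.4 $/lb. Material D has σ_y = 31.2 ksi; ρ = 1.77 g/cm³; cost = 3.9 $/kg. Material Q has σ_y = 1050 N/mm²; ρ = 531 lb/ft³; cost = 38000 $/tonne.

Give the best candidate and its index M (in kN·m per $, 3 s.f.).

Convert each candidate to consistent units, then evaluate M:
  material Y: σ_y = 293.0 MPa, ρ = 8940 kg/m³, cost = 7.060 $/kg
  material H: σ_y = 355.0 MPa, ρ = 1830 kg/m³, cost = 7.496 $/kg
  material D: σ_y = 215.1 MPa, ρ = 1770 kg/m³, cost = 3.900 $/kg
  material Q: σ_y = 1050 MPa, ρ = 8506 kg/m³, cost = 38.00 $/kg
  material D: M = 31.2 kN·m per $
  material H: M = 25.9 kN·m per $
  material Y: M = 4.64 kN·m per $
  material Q: M = 3.25 kN·m per $
The maximum is for material D.

material D, M = 31.2 kN·m per $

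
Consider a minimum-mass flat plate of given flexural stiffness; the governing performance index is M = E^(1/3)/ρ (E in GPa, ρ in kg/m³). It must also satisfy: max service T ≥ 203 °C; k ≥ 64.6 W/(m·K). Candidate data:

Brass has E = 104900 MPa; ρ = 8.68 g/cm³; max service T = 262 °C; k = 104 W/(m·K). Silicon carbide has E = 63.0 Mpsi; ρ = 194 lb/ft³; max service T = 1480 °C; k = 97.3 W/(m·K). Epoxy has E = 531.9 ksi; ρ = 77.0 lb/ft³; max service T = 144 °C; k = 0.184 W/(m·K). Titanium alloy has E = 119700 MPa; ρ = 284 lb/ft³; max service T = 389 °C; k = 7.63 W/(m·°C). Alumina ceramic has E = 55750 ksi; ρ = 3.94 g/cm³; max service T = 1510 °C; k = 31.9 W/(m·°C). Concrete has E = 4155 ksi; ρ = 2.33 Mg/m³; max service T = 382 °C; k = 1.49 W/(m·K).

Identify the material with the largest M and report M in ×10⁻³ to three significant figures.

silicon carbide, M = 2.44×10⁻³

Screen on constraints: max service T ≥ 203 °C; k ≥ 64.6 W/(m·K). Survivors: brass, silicon carbide.
Convert each candidate to consistent units, then evaluate M:
  brass: E = 104.9 GPa, ρ = 8680 kg/m³
  silicon carbide: E = 434.4 GPa, ρ = 3108 kg/m³
  silicon carbide: M = 2.44×10⁻³
  brass: M = 0.543×10⁻³
The maximum is for silicon carbide.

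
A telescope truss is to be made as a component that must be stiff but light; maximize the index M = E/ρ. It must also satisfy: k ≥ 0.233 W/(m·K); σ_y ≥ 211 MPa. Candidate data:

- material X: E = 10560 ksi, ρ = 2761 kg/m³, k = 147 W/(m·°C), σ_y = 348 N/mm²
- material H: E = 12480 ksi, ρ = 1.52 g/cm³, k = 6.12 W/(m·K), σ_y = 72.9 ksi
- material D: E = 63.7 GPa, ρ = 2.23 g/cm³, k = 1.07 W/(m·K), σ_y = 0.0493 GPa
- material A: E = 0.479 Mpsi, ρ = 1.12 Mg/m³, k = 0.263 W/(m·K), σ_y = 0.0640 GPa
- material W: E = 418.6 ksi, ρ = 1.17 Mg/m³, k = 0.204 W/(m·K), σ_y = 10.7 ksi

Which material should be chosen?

Screen on constraints: k ≥ 0.233 W/(m·K); σ_y ≥ 211 MPa. Survivors: material X, material H.
Putting every candidate on a common basis:
  material X: E = 72.81 GPa, ρ = 2761 kg/m³
  material H: E = 86.05 GPa, ρ = 1520 kg/m³
  material H: M = 56.6 MN·m/kg
  material X: M = 26.4 MN·m/kg
Material H ranks first.

material H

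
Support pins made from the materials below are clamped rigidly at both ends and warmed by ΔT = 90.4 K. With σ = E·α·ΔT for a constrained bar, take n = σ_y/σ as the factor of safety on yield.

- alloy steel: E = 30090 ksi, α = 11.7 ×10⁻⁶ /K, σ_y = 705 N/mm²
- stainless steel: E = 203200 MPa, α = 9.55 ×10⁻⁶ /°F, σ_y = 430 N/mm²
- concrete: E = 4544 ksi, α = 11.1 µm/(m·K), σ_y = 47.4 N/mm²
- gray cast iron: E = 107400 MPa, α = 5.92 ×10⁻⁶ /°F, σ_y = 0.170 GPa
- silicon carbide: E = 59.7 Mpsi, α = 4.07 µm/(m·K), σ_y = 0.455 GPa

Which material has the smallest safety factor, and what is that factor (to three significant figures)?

With everything in SI (GPa, ×10⁻⁶/K, MPa):
  alloy steel: E = 207.5, α = 11.7, σ_y = 705.0 → σ = 219 MPa, n = 3.21
  stainless steel: E = 203.2, α = 17.2, σ_y = 430.0 → σ = 316 MPa, n = 1.36
  concrete: E = 31.33, α = 11.1, σ_y = 47.40 → σ = 31.4 MPa, n = 1.51
  gray cast iron: E = 107.4, α = 10.7, σ_y = 170.0 → σ = 103 MPa, n = 1.64
  silicon carbide: E = 411.6, α = 4.07, σ_y = 455.0 → σ = 151 MPa, n = 3.00
The minimum is stainless steel at n = 1.36.

stainless steel, n = 1.36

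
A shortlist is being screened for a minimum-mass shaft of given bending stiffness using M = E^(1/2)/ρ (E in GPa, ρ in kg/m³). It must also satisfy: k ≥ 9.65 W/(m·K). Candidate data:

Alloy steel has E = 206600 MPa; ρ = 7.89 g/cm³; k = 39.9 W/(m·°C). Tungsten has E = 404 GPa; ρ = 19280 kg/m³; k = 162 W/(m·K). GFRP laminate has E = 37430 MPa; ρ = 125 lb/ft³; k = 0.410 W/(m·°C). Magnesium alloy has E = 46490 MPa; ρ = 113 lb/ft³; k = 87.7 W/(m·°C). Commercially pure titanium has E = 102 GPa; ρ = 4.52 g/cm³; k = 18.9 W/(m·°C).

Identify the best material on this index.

Screen on constraints: k ≥ 9.65 W/(m·K). Survivors: alloy steel, tungsten, magnesium alloy, commercially pure titanium.
In SI units:
  alloy steel: E = 206.6 GPa, ρ = 7890 kg/m³
  tungsten: E = 404.0 GPa, ρ = 19280 kg/m³
  magnesium alloy: E = 46.49 GPa, ρ = 1810 kg/m³
  commercially pure titanium: E = 102.0 GPa, ρ = 4520 kg/m³
  magnesium alloy: M = 3.77×10⁻³
  commercially pure titanium: M = 2.23×10⁻³
  alloy steel: M = 1.82×10⁻³
  tungsten: M = 1.04×10⁻³
Highest index: magnesium alloy.

magnesium alloy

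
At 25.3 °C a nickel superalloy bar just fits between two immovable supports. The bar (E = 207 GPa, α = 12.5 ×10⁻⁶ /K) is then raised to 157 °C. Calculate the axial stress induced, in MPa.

ΔT = 131.7 K. Constrained thermal stress σ = E·α·ΔT = 207.0×10³ MPa × 12.5×10⁻⁶ × 131.7 = 341 MPa (compressive).

341 MPa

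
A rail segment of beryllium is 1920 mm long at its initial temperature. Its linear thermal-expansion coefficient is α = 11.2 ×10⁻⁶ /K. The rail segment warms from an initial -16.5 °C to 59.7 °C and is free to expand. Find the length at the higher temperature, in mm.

ΔT = 59.7 − (-16.5) = 76.20 K.
ΔL = α·L₀·ΔT = 11.2×10⁻⁶ × 1920 mm × 76.20 K = 1.64 mm.
L = L₀ + ΔL = 1920 + 1.64 = 1921.6 mm.

1921.6 mm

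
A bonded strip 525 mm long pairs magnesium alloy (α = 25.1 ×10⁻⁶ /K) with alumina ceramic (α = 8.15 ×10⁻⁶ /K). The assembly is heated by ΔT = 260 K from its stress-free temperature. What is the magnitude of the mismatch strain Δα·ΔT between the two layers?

4.41×10⁻³

Δα = |25.1 − 8.15|×10⁻⁶/K = 17.0×10⁻⁶/K.
Mismatch strain = Δα·ΔT = 17.0×10⁻⁶ × 260.0 = 4.41×10⁻³.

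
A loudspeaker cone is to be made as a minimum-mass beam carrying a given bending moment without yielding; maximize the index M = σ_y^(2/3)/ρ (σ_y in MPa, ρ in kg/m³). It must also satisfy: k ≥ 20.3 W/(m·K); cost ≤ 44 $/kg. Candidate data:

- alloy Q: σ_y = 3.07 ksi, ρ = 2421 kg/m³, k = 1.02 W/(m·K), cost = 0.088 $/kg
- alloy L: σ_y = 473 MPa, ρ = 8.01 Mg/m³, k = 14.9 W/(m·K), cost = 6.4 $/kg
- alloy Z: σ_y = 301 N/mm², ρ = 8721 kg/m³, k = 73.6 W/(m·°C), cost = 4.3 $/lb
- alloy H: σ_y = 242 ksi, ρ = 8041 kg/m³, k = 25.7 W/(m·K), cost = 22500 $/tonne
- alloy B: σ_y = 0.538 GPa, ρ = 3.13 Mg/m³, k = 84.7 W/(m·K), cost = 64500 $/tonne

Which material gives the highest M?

Screen on constraints: k ≥ 20.3 W/(m·K); cost ≤ 44 $/kg. Survivors: alloy Z, alloy H.
After converting to SI:
  alloy Z: σ_y = 301.0 MPa, ρ = 8721 kg/m³
  alloy H: σ_y = 1669 MPa, ρ = 8041 kg/m³
  alloy H: M = 17.5×10⁻³
  alloy Z: M = 5.15×10⁻³
The maximum is for alloy H.

alloy H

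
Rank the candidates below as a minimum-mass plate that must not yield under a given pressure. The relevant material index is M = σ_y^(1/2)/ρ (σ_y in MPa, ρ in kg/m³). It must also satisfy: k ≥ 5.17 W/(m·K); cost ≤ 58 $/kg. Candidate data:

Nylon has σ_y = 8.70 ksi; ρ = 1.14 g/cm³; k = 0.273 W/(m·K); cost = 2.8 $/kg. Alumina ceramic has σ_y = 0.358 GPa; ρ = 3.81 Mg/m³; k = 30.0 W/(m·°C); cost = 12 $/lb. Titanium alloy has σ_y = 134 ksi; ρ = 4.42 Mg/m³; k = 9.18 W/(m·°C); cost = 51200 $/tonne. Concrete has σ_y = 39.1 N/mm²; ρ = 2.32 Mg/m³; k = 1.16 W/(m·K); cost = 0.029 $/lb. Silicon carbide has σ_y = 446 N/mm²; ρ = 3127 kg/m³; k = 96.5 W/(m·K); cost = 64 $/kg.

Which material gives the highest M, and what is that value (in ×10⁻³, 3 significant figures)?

Screen on constraints: k ≥ 5.17 W/(m·K); cost ≤ 58 $/kg. Survivors: alumina ceramic, titanium alloy.
Normalizing units and computing the index:
  alumina ceramic: σ_y = 358.0 MPa, ρ = 3810 kg/m³
  titanium alloy: σ_y = 923.9 MPa, ρ = 4420 kg/m³
  titanium alloy: M = 6.88×10⁻³
  alumina ceramic: M = 4.97×10⁻³
The maximum is for titanium alloy.

titanium alloy, M = 6.88×10⁻³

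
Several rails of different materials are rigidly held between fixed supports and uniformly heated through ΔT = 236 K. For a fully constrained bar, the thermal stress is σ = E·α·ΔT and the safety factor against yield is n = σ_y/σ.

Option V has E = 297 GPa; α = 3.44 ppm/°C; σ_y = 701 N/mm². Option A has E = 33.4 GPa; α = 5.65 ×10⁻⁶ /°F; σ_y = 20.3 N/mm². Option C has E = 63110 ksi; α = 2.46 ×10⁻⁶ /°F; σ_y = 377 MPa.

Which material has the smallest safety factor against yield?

option A

Per material, after unit conversion:
  option V: E = 297.0, α = 3.44, σ_y = 701.0 → σ = 241 MPa, n = 2.91
  option A: E = 33.40, α = 10.2, σ_y = 20.30 → σ = 80.2 MPa, n = 0.253
  option C: E = 435.1, α = 4.43, σ_y = 377.0 → σ = 455 MPa, n = 0.829
Option A has the lowest safety factor, n = 0.253.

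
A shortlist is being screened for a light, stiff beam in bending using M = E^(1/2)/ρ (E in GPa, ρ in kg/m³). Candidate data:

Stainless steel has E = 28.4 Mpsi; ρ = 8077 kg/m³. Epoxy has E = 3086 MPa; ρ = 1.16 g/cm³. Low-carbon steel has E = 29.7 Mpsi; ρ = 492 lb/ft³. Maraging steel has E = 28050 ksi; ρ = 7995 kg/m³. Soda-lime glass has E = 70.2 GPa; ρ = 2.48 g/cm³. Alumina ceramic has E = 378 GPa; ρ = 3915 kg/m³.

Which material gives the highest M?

alumina ceramic

In SI units:
  stainless steel: E = 195.8 GPa, ρ = 8077 kg/m³
  epoxy: E = 3.086 GPa, ρ = 1160 kg/m³
  low-carbon steel: E = 204.8 GPa, ρ = 7881 kg/m³
  maraging steel: E = 193.4 GPa, ρ = 7995 kg/m³
  soda-lime glass: E = 70.20 GPa, ρ = 2480 kg/m³
  alumina ceramic: E = 378.0 GPa, ρ = 3915 kg/m³
  alumina ceramic: M = 4.97×10⁻³
  soda-lime glass: M = 3.38×10⁻³
  low-carbon steel: M = 1.82×10⁻³
  maraging steel: M = 1.74×10⁻³
  stainless steel: M = 1.73×10⁻³
  epoxy: M = 1.51×10⁻³
The maximum is for alumina ceramic.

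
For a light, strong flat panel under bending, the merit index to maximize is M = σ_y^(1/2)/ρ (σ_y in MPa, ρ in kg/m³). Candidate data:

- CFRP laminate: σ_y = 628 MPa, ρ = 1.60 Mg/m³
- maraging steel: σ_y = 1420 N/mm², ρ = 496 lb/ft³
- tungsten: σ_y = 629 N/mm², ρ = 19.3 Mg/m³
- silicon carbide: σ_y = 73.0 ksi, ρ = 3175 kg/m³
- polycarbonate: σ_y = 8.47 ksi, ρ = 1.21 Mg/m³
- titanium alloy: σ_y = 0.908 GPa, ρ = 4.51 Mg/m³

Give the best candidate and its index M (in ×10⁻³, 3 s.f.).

CFRP laminate, M = 15.7×10⁻³

Putting every candidate on a common basis:
  CFRP laminate: σ_y = 628.0 MPa, ρ = 1600 kg/m³
  maraging steel: σ_y = 1420 MPa, ρ = 7945 kg/m³
  tungsten: σ_y = 629.0 MPa, ρ = 19300 kg/m³
  silicon carbide: σ_y = 503.3 MPa, ρ = 3175 kg/m³
  polycarbonate: σ_y = 58.40 MPa, ρ = 1210 kg/m³
  titanium alloy: σ_y = 908.0 MPa, ρ = 4510 kg/m³
  CFRP laminate: M = 15.7×10⁻³
  silicon carbide: M = 7.07×10⁻³
  titanium alloy: M = 6.68×10⁻³
  polycarbonate: M = 6.32×10⁻³
  maraging steel: M = 4.74×10⁻³
  tungsten: M = 1.30×10⁻³
CFRP laminate has the largest M.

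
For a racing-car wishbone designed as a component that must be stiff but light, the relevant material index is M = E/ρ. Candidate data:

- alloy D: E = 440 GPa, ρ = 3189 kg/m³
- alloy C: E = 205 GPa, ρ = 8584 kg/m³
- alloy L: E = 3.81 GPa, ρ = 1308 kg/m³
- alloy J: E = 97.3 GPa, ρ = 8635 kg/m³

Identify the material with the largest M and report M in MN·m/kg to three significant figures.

alloy D, M = 138 MN·m/kg

Computing M directly (units already consistent):
  alloy D: M = 138 MN·m/kg
  alloy C: M = 23.9 MN·m/kg
  alloy J: M = 11.3 MN·m/kg
  alloy L: M = 2.91 MN·m/kg
Highest index: alloy D.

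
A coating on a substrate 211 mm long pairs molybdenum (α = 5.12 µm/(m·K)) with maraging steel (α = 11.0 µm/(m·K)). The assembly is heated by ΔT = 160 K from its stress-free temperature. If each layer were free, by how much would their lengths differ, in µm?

199 µm

Δα = |5.12 − 11.0|×10⁻⁶/K = 5.88×10⁻⁶/K.
ΔL_mismatch = Δα·L·ΔT = 5.88×10⁻⁶ × 211.0 mm × 160.0 K = 199 µm.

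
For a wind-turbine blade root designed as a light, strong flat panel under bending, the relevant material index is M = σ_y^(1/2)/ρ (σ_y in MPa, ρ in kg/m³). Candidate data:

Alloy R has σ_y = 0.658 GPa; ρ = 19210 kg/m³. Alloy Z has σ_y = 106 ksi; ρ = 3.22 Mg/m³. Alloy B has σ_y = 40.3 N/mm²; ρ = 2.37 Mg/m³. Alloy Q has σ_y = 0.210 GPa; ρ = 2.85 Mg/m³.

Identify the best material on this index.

alloy Z

After converting to SI:
  alloy R: σ_y = 658.0 MPa, ρ = 19210 kg/m³
  alloy Z: σ_y = 730.8 MPa, ρ = 3220 kg/m³
  alloy B: σ_y = 40.30 MPa, ρ = 2370 kg/m³
  alloy Q: σ_y = 210.0 MPa, ρ = 2850 kg/m³
  alloy Z: M = 8.40×10⁻³
  alloy Q: M = 5.08×10⁻³
  alloy B: M = 2.68×10⁻³
  alloy R: M = 1.34×10⁻³
Alloy Z has the largest M.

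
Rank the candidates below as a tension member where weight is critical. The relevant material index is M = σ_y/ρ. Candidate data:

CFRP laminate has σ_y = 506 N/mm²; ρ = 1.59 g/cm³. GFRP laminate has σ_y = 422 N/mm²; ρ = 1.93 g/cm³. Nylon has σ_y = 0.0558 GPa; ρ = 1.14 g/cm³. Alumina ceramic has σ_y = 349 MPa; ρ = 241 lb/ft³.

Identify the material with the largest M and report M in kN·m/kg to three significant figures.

After converting to SI:
  CFRP laminate: σ_y = 506.0 MPa, ρ = 1590 kg/m³
  GFRP laminate: σ_y = 422.0 MPa, ρ = 1930 kg/m³
  nylon: σ_y = 55.80 MPa, ρ = 1140 kg/m³
  alumina ceramic: σ_y = 349.0 MPa, ρ = 3860 kg/m³
  CFRP laminate: M = 318 kN·m/kg
  GFRP laminate: M = 219 kN·m/kg
  alumina ceramic: M = 90.4 kN·m/kg
  nylon: M = 48.9 kN·m/kg
The maximum is for CFRP laminate.

CFRP laminate, M = 318 kN·m/kg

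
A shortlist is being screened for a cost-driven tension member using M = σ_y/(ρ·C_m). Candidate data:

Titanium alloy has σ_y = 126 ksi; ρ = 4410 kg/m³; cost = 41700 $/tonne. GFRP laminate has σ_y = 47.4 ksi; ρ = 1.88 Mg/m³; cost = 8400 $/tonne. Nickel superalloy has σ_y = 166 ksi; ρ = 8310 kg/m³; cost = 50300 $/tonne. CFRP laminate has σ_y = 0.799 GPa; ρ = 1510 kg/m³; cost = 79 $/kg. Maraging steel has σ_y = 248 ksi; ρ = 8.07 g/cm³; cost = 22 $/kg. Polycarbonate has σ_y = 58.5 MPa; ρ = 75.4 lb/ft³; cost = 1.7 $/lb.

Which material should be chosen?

GFRP laminate

Putting every candidate on a common basis:
  titanium alloy: σ_y = 868.7 MPa, ρ = 4410 kg/m³, cost = 41.70 $/kg
  GFRP laminate: σ_y = 326.8 MPa, ρ = 1880 kg/m³, cost = 8.400 $/kg
  nickel superalloy: σ_y = 1145 MPa, ρ = 8310 kg/m³, cost = 50.30 $/kg
  CFRP laminate: σ_y = 799.0 MPa, ρ = 1510 kg/m³, cost = 79.00 $/kg
  maraging steel: σ_y = 1710 MPa, ρ = 8070 kg/m³, cost = 22.00 $/kg
  polycarbonate: σ_y = 58.50 MPa, ρ = 1208 kg/m³, cost = 3.748 $/kg
  GFRP laminate: M = 20.7 kN·m per $
  polycarbonate: M = 12.9 kN·m per $
  maraging steel: M = 9.63 kN·m per $
  CFRP laminate: M = 6.70 kN·m per $
  titanium alloy: M = 4.72 kN·m per $
  nickel superalloy: M = 2.74 kN·m per $
GFRP laminate has the largest M.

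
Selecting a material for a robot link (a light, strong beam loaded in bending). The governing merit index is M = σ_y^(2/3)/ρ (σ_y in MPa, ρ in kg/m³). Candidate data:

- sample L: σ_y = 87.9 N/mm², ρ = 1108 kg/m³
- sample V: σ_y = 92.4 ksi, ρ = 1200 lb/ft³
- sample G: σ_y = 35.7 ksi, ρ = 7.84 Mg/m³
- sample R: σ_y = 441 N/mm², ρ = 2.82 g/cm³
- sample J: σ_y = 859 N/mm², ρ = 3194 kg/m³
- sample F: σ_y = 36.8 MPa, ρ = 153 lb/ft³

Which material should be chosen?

In SI units:
  sample L: σ_y = 87.90 MPa, ρ = 1108 kg/m³
  sample V: σ_y = 637.1 MPa, ρ = 19220 kg/m³
  sample G: σ_y = 246.1 MPa, ρ = 7840 kg/m³
  sample R: σ_y = 441.0 MPa, ρ = 2820 kg/m³
  sample J: σ_y = 859.0 MPa, ρ = 3194 kg/m³
  sample F: σ_y = 36.80 MPa, ρ = 2451 kg/m³
  sample J: M = 28.3×10⁻³
  sample R: M = 20.5×10⁻³
  sample L: M = 17.8×10⁻³
  sample G: M = 5.01×10⁻³
  sample F: M = 4.51×10⁻³
  sample V: M = 3.85×10⁻³
The maximum is for sample J.

sample J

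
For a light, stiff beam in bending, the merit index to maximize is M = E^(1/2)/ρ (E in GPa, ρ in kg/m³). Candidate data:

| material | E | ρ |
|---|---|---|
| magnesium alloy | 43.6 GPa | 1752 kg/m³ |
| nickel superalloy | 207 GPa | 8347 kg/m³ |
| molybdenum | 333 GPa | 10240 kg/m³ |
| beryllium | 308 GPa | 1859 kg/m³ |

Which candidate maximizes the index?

beryllium

Per-candidate index values:
  beryllium: M = 9.44×10⁻³
  magnesium alloy: M = 3.77×10⁻³
  molybdenum: M = 1.78×10⁻³
  nickel superalloy: M = 1.72×10⁻³
The maximum is for beryllium.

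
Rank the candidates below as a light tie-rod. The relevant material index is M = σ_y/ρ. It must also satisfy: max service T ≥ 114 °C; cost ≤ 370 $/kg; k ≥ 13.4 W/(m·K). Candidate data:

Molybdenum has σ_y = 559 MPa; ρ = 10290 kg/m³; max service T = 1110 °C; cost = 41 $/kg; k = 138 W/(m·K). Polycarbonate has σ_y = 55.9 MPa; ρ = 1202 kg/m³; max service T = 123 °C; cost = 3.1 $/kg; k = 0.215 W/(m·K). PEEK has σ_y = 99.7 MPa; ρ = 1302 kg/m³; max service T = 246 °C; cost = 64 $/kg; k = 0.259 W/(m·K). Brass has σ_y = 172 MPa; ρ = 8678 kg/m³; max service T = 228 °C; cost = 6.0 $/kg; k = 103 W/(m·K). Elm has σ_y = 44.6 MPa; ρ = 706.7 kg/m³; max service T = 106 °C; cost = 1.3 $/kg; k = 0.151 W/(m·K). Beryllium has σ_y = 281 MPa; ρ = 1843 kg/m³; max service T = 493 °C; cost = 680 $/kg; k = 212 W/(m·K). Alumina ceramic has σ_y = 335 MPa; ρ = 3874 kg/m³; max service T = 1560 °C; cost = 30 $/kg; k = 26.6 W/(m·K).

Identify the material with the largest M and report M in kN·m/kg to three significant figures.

alumina ceramic, M = 86.5 kN·m/kg

Screen on constraints: max service T ≥ 114 °C; cost ≤ 370 $/kg; k ≥ 13.4 W/(m·K). Survivors: molybdenum, brass, alumina ceramic.
Computing M directly (units already consistent):
  alumina ceramic: M = 86.5 kN·m/kg
  molybdenum: M = 54.3 kN·m/kg
  brass: M = 19.8 kN·m/kg
Alumina ceramic ranks first.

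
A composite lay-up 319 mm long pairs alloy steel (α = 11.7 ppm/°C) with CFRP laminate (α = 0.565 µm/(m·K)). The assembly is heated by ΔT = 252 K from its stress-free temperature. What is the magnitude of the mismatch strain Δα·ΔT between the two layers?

Δα = |11.7 − 0.565|×10⁻⁶/K = 11.1×10⁻⁶/K.
Mismatch strain = Δα·ΔT = 11.1×10⁻⁶ × 252.0 = 2.81×10⁻³.

2.81×10⁻³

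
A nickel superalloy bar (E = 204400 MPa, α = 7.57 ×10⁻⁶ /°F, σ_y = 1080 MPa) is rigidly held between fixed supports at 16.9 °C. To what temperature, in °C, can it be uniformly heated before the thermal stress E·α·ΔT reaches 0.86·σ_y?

350 °C

E = 204400 MPa = 204.4 GPa.
α = 7.57×10⁻⁶/°F × 9/5 = 13.6×10⁻⁶/K.
E·α·ΔT = 928.8 MPa ⇒ ΔT = 928.8 / (204.4×10³ × 13.6×10⁻⁶) = 333.5 K.
T = 16.9 + 333.5 = 350.4 °C.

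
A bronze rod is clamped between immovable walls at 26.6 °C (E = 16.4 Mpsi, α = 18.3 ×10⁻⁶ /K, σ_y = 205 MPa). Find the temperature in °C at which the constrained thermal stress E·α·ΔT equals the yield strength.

E = 16.4 Mpsi = 113.1 GPa.
E·α·ΔT = 205.0 MPa ⇒ ΔT = 205.0 / (113.1×10³ × 18.3×10⁻⁶) = 99.07 K.
T = 26.6 + 99.07 = 125.7 °C.

126 °C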